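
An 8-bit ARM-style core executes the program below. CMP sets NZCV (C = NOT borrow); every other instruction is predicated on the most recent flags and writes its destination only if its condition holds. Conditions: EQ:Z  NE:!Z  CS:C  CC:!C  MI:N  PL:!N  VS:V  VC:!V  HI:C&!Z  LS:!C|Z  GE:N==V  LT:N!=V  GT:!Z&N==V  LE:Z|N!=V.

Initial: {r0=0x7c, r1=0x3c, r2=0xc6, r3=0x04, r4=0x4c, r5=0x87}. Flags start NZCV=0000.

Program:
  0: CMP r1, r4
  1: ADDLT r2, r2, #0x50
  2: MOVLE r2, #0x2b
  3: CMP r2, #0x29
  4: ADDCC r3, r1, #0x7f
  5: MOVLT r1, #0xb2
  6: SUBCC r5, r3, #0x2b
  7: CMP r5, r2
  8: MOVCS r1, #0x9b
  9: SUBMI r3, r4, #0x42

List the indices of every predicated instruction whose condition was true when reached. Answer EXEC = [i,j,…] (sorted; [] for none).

EXEC = [1,2,8]

0: ✓ CMP  NZCV=1000
1: ✓ ADDLT  r2←0x16
2: ✓ MOVLE  r2←0x2b
3: ✓ CMP  NZCV=0010
4: · ADDCC
5: · MOVLT
6: · SUBCC
7: ✓ CMP  NZCV=0011
8: ✓ MOVCS  r1←0x9b
9: · SUBMI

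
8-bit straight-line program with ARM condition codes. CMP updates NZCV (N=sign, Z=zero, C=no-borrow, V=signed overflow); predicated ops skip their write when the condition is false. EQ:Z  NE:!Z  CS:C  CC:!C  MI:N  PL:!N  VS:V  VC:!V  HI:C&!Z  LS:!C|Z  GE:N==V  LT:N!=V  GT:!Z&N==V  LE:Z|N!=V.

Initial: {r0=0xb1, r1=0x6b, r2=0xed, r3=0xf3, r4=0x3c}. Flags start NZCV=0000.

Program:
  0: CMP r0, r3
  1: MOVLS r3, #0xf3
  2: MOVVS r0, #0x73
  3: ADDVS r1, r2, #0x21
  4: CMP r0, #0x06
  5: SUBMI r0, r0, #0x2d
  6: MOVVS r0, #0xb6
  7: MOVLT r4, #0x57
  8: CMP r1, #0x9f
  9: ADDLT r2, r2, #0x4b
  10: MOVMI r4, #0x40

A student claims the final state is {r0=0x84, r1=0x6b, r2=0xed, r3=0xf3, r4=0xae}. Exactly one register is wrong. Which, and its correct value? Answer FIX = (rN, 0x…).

0: ✓ CMP  NZCV=1000
1: ✓ MOVLS  r3←0xf3
2: · MOVVS
3: · ADDVS
4: ✓ CMP  NZCV=1010
5: ✓ SUBMI  r0←0x84
6: · MOVVS
7: ✓ MOVLT  r4←0x57
8: ✓ CMP  NZCV=1001
9: · ADDLT
10: ✓ MOVMI  r4←0x40

FIX = (r4, 0x40)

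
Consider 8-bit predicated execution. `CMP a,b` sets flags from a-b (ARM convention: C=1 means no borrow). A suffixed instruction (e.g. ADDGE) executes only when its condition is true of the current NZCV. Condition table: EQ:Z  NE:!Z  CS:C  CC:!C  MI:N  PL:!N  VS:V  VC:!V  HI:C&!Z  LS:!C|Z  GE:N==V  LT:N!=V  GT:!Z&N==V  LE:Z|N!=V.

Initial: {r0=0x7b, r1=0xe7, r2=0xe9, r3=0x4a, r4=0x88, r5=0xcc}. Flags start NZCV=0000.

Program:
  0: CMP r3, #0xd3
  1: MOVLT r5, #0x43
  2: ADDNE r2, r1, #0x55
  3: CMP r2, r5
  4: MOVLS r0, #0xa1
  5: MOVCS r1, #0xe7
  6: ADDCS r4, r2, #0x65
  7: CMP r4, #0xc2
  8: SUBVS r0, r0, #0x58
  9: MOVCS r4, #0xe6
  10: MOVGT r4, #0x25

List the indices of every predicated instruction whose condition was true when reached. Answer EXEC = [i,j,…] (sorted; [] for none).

EXEC = [2,4]

0: ✓ CMP  NZCV=0000
1: · MOVLT
2: ✓ ADDNE  r2←0x3c
3: ✓ CMP  NZCV=0000
4: ✓ MOVLS  r0←0xa1
5: · MOVCS
6: · ADDCS
7: ✓ CMP  NZCV=1000
8: · SUBVS
9: · MOVCS
10: · MOVGT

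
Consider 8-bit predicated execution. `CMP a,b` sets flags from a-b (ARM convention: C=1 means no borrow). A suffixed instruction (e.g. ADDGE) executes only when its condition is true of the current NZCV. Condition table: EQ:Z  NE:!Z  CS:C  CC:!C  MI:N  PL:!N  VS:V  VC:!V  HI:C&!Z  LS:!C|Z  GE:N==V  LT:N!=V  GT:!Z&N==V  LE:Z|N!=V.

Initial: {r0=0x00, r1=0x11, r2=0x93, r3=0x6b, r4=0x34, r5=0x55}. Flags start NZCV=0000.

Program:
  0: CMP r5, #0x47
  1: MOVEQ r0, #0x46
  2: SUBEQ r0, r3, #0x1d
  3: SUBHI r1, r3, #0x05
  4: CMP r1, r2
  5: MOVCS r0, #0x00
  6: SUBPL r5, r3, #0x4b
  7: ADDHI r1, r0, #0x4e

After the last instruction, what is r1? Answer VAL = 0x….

VAL = 0x66

[0] flags=0010 → (cmp)
[1] flags=0010 EQ?F → skip
[2] flags=0010 EQ?F → skip
[3] flags=0010 HI?T → r1=0x66
[4] flags=1001 → (cmp)
[5] flags=1001 CS?F → skip
[6] flags=1001 PL?F → skip
[7] flags=1001 HI?F → skip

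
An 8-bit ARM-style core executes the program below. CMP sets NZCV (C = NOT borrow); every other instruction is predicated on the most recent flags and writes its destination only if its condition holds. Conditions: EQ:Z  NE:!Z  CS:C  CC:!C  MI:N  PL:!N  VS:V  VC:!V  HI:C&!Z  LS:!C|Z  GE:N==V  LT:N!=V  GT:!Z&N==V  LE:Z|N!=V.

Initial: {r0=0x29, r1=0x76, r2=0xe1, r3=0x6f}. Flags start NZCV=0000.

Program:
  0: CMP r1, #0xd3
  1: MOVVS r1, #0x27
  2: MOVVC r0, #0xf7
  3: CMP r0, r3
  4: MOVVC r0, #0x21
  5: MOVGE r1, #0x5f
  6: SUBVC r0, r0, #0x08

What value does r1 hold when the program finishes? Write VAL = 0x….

[0] flags=1001 → (cmp)
[1] flags=1001 VS?T → r1=0x27
[2] flags=1001 VC?F → skip
[3] flags=1000 → (cmp)
[4] flags=1000 VC?T → r0=0x21
[5] flags=1000 GE?F → skip
[6] flags=1000 VC?T → r0=0x19

VAL = 0x27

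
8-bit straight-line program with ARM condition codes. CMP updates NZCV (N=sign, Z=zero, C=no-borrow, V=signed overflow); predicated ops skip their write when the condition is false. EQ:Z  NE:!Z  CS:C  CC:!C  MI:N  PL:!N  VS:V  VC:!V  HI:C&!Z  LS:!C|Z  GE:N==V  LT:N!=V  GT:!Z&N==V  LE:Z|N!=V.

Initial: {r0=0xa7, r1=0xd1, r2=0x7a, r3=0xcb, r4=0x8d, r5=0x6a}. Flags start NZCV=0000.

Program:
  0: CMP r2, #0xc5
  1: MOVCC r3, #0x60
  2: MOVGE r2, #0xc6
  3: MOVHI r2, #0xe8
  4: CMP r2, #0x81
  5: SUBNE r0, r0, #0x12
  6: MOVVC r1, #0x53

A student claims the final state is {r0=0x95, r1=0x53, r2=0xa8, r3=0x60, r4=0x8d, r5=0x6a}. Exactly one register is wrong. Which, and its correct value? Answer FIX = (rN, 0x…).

[0] flags=1001 → (cmp)
[1] flags=1001 CC?T → r3=0x60
[2] flags=1001 GE?T → r2=0xc6
[3] flags=1001 HI?F → skip
[4] flags=0010 → (cmp)
[5] flags=0010 NE?T → r0=0x95
[6] flags=0010 VC?T → r1=0x53

FIX = (r2, 0xc6)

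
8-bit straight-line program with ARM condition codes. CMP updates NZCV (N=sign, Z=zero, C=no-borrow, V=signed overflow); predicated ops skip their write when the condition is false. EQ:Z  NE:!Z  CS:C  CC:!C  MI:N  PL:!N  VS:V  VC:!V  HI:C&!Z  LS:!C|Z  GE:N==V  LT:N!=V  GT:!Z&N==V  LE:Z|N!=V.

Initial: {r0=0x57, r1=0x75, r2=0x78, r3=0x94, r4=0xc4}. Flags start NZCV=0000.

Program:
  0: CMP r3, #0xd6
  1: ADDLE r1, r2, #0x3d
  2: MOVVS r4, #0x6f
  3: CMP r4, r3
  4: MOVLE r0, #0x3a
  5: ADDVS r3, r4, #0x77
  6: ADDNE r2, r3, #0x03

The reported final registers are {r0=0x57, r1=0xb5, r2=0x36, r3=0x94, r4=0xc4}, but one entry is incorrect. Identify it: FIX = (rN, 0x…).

0: ✓ CMP  NZCV=1000
1: ✓ ADDLE  r1←0xb5
2: · MOVVS
3: ✓ CMP  NZCV=0010
4: · MOVLE
5: · ADDVS
6: ✓ ADDNE  r2←0x97

FIX = (r2, 0x97)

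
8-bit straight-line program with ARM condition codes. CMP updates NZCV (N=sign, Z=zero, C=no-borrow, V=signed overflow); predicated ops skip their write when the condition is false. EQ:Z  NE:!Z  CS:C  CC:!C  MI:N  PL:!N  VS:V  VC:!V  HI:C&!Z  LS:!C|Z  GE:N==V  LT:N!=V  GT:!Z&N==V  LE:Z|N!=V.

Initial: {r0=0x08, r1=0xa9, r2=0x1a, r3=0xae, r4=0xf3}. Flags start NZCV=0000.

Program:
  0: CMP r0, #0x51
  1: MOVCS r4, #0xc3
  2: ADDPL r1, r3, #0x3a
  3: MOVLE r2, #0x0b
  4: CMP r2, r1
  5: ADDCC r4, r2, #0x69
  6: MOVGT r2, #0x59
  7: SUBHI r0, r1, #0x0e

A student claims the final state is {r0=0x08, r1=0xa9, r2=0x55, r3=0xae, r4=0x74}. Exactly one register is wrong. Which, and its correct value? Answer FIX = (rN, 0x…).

0: ✓ CMP  NZCV=1000
1: · MOVCS
2: · ADDPL
3: ✓ MOVLE  r2←0x0b
4: ✓ CMP  NZCV=0000
5: ✓ ADDCC  r4←0x74
6: ✓ MOVGT  r2←0x59
7: · SUBHI

FIX = (r2, 0x59)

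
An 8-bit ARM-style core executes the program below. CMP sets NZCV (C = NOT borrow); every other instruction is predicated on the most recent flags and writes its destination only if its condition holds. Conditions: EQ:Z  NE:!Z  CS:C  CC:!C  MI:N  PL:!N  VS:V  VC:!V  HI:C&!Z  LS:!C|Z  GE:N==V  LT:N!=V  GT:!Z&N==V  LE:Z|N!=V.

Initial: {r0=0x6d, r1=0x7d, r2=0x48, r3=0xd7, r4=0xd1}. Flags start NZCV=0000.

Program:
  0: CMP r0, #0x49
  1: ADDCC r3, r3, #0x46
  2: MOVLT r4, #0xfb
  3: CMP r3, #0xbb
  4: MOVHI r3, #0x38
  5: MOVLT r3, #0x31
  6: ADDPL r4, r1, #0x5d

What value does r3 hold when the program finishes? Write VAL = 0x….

[0] flags=0010 → (cmp)
[1] flags=0010 CC?F → skip
[2] flags=0010 LT?F → skip
[3] flags=0010 → (cmp)
[4] flags=0010 HI?T → r3=0x38
[5] flags=0010 LT?F → skip
[6] flags=0010 PL?T → r4=0xda

VAL = 0x38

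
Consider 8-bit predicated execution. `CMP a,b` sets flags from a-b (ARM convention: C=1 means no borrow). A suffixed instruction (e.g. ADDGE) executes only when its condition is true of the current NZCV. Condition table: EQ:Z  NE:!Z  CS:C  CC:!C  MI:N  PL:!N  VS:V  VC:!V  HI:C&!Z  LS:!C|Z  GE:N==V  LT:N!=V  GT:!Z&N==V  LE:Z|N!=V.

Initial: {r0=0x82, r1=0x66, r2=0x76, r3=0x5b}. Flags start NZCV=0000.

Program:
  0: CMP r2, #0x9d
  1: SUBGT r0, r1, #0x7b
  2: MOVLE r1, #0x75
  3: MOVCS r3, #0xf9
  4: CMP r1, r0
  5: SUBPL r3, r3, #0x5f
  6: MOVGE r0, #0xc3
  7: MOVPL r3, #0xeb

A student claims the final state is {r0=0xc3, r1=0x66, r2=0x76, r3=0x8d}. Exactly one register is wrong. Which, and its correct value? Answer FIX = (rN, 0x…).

FIX = (r3, 0xeb)

[0] flags=1001 → (cmp)
[1] flags=1001 GT?T → r0=0xeb
[2] flags=1001 LE?F → skip
[3] flags=1001 CS?F → skip
[4] flags=0000 → (cmp)
[5] flags=0000 PL?T → r3=0xfc
[6] flags=0000 GE?T → r0=0xc3
[7] flags=0000 PL?T → r3=0xeb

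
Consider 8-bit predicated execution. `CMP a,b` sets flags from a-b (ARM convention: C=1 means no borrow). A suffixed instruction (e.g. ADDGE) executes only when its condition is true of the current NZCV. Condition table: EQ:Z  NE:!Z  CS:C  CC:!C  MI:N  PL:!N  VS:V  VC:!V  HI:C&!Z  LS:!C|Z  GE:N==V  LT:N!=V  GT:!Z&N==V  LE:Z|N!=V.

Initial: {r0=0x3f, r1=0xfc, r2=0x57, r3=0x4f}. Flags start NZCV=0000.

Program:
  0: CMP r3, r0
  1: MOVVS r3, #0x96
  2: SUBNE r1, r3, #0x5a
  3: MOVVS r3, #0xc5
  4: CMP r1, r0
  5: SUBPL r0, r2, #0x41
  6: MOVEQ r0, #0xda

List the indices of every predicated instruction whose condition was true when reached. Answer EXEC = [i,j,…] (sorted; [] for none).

EXEC = [2]

[0] flags=0010 → (cmp)
[1] flags=0010 VS?F → skip
[2] flags=0010 NE?T → r1=0xf5
[3] flags=0010 VS?F → skip
[4] flags=1010 → (cmp)
[5] flags=1010 PL?F → skip
[6] flags=1010 EQ?F → skip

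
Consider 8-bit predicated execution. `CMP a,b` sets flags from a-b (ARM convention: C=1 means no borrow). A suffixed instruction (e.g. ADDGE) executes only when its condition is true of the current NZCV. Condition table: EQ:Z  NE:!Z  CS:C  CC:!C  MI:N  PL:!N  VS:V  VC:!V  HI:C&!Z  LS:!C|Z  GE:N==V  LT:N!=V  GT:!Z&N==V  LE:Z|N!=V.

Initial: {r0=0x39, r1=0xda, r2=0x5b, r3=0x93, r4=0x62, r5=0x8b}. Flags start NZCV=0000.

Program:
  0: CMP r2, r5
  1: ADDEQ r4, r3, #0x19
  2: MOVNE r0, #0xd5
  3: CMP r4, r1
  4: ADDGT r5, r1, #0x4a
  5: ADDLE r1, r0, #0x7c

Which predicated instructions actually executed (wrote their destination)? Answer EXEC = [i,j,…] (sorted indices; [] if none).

0: ✓ CMP  NZCV=1001
1: · ADDEQ
2: ✓ MOVNE  r0←0xd5
3: ✓ CMP  NZCV=1001
4: ✓ ADDGT  r5←0x24
5: · ADDLE

EXEC = [2,4]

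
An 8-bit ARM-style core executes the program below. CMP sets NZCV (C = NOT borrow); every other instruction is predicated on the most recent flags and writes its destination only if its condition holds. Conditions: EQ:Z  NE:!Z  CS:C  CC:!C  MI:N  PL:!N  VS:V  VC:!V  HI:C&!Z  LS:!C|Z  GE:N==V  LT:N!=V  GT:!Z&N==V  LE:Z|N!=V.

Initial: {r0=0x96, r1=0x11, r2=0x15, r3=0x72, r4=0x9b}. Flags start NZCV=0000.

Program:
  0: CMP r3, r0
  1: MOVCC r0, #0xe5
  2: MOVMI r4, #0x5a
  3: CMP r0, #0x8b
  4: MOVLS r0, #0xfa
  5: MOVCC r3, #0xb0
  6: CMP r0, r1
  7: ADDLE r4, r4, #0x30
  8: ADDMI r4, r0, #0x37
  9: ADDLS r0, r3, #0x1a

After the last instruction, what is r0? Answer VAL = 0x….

0: ✓ CMP  NZCV=1001
1: ✓ MOVCC  r0←0xe5
2: ✓ MOVMI  r4←0x5a
3: ✓ CMP  NZCV=0010
4: · MOVLS
5: · MOVCC
6: ✓ CMP  NZCV=1010
7: ✓ ADDLE  r4←0x8a
8: ✓ ADDMI  r4←0x1c
9: · ADDLS

VAL = 0xe5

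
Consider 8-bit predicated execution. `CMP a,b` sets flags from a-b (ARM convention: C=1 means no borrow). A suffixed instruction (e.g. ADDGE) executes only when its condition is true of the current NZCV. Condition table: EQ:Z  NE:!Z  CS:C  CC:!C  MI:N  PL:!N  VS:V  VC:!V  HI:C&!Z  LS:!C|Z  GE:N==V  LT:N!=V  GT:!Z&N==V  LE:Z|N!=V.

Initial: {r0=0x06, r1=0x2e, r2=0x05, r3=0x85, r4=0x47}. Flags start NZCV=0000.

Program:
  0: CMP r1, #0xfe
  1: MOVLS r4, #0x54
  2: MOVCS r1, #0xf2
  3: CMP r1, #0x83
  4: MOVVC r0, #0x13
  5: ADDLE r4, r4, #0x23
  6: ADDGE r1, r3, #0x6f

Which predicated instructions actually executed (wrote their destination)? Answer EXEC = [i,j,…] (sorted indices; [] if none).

[0] flags=0000 → (cmp)
[1] flags=0000 LS?T → r4=0x54
[2] flags=0000 CS?F → skip
[3] flags=1001 → (cmp)
[4] flags=1001 VC?F → skip
[5] flags=1001 LE?F → skip
[6] flags=1001 GE?T → r1=0xf4

EXEC = [1,6]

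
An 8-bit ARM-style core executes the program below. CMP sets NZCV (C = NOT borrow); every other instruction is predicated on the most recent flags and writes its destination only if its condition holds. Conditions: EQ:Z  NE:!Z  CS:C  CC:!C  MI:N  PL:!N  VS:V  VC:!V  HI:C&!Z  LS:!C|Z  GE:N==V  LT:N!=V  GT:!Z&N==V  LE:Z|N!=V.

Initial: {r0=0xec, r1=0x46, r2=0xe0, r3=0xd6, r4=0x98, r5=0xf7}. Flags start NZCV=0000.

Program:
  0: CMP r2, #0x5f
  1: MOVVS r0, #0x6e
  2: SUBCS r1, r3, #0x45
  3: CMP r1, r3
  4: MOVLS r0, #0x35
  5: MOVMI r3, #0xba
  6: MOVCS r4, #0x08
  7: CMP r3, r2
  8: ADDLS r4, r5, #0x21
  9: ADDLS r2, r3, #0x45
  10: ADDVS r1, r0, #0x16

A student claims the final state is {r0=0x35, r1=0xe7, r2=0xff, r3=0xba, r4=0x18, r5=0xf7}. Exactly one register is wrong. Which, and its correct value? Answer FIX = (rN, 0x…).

FIX = (r1, 0x91)

0: ✓ CMP  NZCV=1010
1: · MOVVS
2: ✓ SUBCS  r1←0x91
3: ✓ CMP  NZCV=1000
4: ✓ MOVLS  r0←0x35
5: ✓ MOVMI  r3←0xba
6: · MOVCS
7: ✓ CMP  NZCV=1000
8: ✓ ADDLS  r4←0x18
9: ✓ ADDLS  r2←0xff
10: · ADDVS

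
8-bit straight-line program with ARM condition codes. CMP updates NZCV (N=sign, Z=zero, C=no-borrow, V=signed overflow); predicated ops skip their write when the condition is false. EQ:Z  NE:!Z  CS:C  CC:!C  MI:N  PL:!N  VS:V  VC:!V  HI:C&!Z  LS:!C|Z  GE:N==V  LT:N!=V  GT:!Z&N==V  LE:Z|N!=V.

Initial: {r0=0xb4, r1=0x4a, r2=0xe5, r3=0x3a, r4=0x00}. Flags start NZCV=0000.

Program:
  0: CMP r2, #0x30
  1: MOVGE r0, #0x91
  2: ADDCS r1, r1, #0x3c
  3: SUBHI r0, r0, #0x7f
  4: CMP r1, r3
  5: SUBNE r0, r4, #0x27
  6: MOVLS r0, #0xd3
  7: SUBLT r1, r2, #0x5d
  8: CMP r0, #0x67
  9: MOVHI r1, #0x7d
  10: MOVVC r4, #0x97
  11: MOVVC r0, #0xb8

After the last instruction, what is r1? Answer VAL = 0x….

VAL = 0x7d

0: ✓ CMP  NZCV=1010
1: · MOVGE
2: ✓ ADDCS  r1←0x86
3: ✓ SUBHI  r0←0x35
4: ✓ CMP  NZCV=0011
5: ✓ SUBNE  r0←0xd9
6: · MOVLS
7: ✓ SUBLT  r1←0x88
8: ✓ CMP  NZCV=0011
9: ✓ MOVHI  r1←0x7d
10: · MOVVC
11: · MOVVC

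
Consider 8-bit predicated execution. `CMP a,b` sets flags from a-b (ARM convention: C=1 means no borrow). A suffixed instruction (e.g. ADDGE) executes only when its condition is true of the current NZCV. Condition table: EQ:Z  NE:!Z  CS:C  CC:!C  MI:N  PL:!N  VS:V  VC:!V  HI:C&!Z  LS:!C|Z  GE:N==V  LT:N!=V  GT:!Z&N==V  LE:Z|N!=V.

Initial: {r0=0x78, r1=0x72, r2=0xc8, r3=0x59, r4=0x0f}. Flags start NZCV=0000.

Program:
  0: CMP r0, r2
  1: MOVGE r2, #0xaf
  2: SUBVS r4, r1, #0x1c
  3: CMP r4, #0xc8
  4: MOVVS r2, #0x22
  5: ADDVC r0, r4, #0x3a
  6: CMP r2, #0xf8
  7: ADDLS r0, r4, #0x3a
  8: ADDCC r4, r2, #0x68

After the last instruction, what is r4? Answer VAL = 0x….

[0] flags=1001 → (cmp)
[1] flags=1001 GE?T → r2=0xaf
[2] flags=1001 VS?T → r4=0x56
[3] flags=1001 → (cmp)
[4] flags=1001 VS?T → r2=0x22
[5] flags=1001 VC?F → skip
[6] flags=0000 → (cmp)
[7] flags=0000 LS?T → r0=0x90
[8] flags=0000 CC?T → r4=0x8a

VAL = 0x8a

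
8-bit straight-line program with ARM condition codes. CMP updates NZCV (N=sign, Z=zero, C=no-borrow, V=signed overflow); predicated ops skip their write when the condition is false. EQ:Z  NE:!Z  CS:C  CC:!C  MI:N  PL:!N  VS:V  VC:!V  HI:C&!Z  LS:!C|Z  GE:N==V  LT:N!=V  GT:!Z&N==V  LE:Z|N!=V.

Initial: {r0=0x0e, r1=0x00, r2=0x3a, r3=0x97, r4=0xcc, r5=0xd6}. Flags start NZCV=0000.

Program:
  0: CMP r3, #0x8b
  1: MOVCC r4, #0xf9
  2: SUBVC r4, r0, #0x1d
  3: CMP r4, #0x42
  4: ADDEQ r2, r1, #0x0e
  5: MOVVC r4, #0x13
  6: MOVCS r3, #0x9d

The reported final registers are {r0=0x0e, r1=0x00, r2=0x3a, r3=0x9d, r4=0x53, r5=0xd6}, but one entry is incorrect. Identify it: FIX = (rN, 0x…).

0: ✓ CMP  NZCV=0010
1: · MOVCC
2: ✓ SUBVC  r4←0xf1
3: ✓ CMP  NZCV=1010
4: · ADDEQ
5: ✓ MOVVC  r4←0x13
6: ✓ MOVCS  r3←0x9d

FIX = (r4, 0x13)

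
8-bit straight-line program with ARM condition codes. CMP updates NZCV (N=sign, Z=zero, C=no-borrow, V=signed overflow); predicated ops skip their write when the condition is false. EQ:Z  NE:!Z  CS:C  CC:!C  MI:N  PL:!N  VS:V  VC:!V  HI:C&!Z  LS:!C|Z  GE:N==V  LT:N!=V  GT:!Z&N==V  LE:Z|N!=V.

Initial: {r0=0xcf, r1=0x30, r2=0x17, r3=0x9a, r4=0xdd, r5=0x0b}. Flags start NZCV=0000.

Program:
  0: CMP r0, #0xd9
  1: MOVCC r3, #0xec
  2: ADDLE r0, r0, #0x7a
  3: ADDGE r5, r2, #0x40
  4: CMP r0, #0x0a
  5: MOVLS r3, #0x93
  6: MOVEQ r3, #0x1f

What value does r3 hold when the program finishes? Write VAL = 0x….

0: ✓ CMP  NZCV=1000
1: ✓ MOVCC  r3←0xec
2: ✓ ADDLE  r0←0x49
3: · ADDGE
4: ✓ CMP  NZCV=0010
5: · MOVLS
6: · MOVEQ

VAL = 0xec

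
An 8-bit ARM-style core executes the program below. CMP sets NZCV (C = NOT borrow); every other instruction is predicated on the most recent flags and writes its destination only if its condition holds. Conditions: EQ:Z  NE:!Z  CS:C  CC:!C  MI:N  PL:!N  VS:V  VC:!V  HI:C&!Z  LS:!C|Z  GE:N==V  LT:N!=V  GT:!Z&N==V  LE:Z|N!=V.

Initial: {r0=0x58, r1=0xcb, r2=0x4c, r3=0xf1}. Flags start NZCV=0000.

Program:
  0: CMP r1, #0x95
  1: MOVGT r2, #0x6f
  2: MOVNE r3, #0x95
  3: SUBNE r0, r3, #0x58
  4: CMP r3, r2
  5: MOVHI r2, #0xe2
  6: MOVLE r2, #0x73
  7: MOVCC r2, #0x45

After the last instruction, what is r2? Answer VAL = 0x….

0: ✓ CMP  NZCV=0010
1: ✓ MOVGT  r2←0x6f
2: ✓ MOVNE  r3←0x95
3: ✓ SUBNE  r0←0x3d
4: ✓ CMP  NZCV=0011
5: ✓ MOVHI  r2←0xe2
6: ✓ MOVLE  r2←0x73
7: · MOVCC

VAL = 0x73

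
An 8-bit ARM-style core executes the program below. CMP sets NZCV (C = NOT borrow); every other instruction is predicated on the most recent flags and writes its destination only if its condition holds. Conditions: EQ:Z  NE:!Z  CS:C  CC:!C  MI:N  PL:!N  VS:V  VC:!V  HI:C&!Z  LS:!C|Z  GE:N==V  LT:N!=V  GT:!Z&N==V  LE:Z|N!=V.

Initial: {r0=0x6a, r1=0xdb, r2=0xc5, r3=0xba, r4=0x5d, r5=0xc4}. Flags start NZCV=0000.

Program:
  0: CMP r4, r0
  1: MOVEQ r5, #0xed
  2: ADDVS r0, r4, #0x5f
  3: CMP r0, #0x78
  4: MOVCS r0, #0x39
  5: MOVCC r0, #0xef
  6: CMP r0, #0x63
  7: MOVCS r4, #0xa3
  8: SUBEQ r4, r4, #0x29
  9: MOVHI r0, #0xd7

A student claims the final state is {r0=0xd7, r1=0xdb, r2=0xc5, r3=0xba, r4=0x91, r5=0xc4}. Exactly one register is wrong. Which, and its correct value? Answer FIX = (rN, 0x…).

[0] flags=1000 → (cmp)
[1] flags=1000 EQ?F → skip
[2] flags=1000 VS?F → skip
[3] flags=1000 → (cmp)
[4] flags=1000 CS?F → skip
[5] flags=1000 CC?T → r0=0xef
[6] flags=1010 → (cmp)
[7] flags=1010 CS?T → r4=0xa3
[8] flags=1010 EQ?F → skip
[9] flags=1010 HI?T → r0=0xd7

FIX = (r4, 0xa3)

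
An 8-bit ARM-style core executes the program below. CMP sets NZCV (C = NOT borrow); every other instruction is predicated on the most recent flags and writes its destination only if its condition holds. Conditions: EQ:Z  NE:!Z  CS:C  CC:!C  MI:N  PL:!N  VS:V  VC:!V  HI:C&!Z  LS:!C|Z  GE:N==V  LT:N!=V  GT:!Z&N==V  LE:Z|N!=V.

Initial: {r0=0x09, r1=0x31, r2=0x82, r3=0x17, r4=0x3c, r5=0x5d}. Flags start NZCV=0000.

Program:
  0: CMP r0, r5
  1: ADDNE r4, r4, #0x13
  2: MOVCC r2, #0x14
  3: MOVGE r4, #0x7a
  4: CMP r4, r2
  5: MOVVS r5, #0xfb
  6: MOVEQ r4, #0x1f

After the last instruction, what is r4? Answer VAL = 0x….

[0] flags=1000 → (cmp)
[1] flags=1000 NE?T → r4=0x4f
[2] flags=1000 CC?T → r2=0x14
[3] flags=1000 GE?F → skip
[4] flags=0010 → (cmp)
[5] flags=0010 VS?F → skip
[6] flags=0010 EQ?F → skip

VAL = 0x4f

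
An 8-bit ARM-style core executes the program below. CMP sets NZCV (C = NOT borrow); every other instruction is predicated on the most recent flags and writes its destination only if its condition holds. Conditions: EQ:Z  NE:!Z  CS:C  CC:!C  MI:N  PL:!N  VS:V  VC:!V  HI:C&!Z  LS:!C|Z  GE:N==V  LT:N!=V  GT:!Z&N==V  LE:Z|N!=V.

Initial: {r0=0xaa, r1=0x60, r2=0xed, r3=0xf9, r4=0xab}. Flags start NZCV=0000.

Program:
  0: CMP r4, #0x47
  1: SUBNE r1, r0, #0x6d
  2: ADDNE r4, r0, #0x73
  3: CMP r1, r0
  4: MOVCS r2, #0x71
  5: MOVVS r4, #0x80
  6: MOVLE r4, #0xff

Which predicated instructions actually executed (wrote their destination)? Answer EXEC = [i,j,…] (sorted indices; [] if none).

[0] flags=0011 → (cmp)
[1] flags=0011 NE?T → r1=0x3d
[2] flags=0011 NE?T → r4=0x1d
[3] flags=1001 → (cmp)
[4] flags=1001 CS?F → skip
[5] flags=1001 VS?T → r4=0x80
[6] flags=1001 LE?F → skip

EXEC = [1,2,5]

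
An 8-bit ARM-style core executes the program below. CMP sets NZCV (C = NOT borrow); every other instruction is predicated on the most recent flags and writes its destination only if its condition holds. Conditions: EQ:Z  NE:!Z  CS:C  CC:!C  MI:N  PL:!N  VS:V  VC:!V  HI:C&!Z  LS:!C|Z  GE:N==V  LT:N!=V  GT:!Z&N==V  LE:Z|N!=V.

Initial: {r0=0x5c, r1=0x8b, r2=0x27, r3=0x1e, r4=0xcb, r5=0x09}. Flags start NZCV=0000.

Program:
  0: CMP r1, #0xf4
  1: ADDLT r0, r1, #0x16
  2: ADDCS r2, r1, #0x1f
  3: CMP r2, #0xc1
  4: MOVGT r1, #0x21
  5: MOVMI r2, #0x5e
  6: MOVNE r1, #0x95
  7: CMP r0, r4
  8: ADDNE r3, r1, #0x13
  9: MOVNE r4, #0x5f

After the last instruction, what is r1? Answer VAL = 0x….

VAL = 0x95

0: ✓ CMP  NZCV=1000
1: ✓ ADDLT  r0←0xa1
2: · ADDCS
3: ✓ CMP  NZCV=0000
4: ✓ MOVGT  r1←0x21
5: · MOVMI
6: ✓ MOVNE  r1←0x95
7: ✓ CMP  NZCV=1000
8: ✓ ADDNE  r3←0xa8
9: ✓ MOVNE  r4←0x5f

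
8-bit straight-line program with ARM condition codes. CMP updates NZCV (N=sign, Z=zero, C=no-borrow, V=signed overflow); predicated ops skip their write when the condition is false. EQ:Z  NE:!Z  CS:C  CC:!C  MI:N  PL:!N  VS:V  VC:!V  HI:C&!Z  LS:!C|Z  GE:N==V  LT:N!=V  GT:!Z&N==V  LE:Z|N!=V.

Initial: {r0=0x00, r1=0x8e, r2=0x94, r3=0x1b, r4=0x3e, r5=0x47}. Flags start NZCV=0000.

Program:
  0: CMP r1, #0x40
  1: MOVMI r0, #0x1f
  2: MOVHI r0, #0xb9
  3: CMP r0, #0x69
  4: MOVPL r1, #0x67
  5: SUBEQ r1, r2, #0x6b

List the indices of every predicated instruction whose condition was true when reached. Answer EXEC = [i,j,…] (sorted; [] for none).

[0] flags=0011 → (cmp)
[1] flags=0011 MI?F → skip
[2] flags=0011 HI?T → r0=0xb9
[3] flags=0011 → (cmp)
[4] flags=0011 PL?T → r1=0x67
[5] flags=0011 EQ?F → skip

EXEC = [2,4]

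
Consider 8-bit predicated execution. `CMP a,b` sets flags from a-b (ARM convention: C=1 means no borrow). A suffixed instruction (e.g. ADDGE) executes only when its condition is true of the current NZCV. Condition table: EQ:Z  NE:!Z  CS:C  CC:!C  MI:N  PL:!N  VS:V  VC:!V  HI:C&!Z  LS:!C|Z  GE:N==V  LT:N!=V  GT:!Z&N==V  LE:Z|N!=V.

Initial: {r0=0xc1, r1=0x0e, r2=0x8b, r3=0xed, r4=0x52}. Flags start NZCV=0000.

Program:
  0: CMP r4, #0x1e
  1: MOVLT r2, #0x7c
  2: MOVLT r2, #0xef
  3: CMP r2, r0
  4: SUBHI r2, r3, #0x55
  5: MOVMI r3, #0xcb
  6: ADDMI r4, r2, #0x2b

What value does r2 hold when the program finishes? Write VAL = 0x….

0: ✓ CMP  NZCV=0010
1: · MOVLT
2: · MOVLT
3: ✓ CMP  NZCV=1000
4: · SUBHI
5: ✓ MOVMI  r3←0xcb
6: ✓ ADDMI  r4←0xb6

VAL = 0x8b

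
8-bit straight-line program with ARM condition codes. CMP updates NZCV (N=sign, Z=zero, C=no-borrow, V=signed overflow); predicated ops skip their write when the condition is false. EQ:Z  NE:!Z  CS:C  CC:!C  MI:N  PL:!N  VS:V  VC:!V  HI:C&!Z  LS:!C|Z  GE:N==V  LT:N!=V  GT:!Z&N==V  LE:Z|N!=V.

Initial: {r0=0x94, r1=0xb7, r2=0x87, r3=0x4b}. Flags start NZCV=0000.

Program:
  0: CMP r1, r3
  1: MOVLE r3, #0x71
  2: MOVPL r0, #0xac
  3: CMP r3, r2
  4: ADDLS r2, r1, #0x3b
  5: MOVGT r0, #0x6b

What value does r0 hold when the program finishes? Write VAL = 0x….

[0] flags=0011 → (cmp)
[1] flags=0011 LE?T → r3=0x71
[2] flags=0011 PL?T → r0=0xac
[3] flags=1001 → (cmp)
[4] flags=1001 LS?T → r2=0xf2
[5] flags=1001 GT?T → r0=0x6b

VAL = 0x6b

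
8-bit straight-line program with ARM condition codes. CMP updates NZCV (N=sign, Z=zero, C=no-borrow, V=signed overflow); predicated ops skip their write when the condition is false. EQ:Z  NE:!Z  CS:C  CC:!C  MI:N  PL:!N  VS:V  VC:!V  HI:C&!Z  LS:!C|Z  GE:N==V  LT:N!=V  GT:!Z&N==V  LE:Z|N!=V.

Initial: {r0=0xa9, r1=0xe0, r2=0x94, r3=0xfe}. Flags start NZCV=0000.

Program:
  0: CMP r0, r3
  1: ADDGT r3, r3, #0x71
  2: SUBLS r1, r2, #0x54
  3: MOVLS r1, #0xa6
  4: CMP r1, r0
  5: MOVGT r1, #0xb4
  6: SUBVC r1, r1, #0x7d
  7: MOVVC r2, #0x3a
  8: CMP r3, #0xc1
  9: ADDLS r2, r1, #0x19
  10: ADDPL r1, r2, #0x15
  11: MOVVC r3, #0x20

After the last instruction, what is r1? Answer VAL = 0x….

VAL = 0x4f

0: ✓ CMP  NZCV=1000
1: · ADDGT
2: ✓ SUBLS  r1←0x40
3: ✓ MOVLS  r1←0xa6
4: ✓ CMP  NZCV=1000
5: · MOVGT
6: ✓ SUBVC  r1←0x29
7: ✓ MOVVC  r2←0x3a
8: ✓ CMP  NZCV=0010
9: · ADDLS
10: ✓ ADDPL  r1←0x4f
11: ✓ MOVVC  r3←0x20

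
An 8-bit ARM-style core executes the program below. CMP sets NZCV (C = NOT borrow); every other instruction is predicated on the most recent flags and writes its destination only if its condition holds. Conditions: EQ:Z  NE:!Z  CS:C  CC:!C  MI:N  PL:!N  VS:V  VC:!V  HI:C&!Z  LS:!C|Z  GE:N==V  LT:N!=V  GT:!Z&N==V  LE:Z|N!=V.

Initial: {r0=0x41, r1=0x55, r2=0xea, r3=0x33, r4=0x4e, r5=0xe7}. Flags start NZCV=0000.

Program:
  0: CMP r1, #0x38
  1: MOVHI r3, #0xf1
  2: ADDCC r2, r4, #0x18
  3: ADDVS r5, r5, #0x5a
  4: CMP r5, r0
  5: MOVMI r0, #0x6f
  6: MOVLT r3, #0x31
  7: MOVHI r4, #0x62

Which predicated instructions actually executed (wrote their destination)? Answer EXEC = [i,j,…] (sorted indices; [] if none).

0: ✓ CMP  NZCV=0010
1: ✓ MOVHI  r3←0xf1
2: · ADDCC
3: · ADDVS
4: ✓ CMP  NZCV=1010
5: ✓ MOVMI  r0←0x6f
6: ✓ MOVLT  r3←0x31
7: ✓ MOVHI  r4←0x62

EXEC = [1,5,6,7]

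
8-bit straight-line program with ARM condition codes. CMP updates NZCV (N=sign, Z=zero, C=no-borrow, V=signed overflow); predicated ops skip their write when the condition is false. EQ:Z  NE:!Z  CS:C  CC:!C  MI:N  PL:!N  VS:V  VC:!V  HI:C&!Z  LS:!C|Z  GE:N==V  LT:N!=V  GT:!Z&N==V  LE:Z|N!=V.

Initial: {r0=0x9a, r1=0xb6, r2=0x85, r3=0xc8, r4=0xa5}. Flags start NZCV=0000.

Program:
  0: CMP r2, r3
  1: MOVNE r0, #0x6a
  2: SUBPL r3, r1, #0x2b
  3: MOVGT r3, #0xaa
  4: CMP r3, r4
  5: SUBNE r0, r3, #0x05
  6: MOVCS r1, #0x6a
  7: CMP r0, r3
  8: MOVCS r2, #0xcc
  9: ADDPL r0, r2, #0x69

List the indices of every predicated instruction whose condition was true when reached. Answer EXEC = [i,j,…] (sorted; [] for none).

EXEC = [1,5,6]

[0] flags=1000 → (cmp)
[1] flags=1000 NE?T → r0=0x6a
[2] flags=1000 PL?F → skip
[3] flags=1000 GT?F → skip
[4] flags=0010 → (cmp)
[5] flags=0010 NE?T → r0=0xc3
[6] flags=0010 CS?T → r1=0x6a
[7] flags=1000 → (cmp)
[8] flags=1000 CS?F → skip
[9] flags=1000 PL?F → skip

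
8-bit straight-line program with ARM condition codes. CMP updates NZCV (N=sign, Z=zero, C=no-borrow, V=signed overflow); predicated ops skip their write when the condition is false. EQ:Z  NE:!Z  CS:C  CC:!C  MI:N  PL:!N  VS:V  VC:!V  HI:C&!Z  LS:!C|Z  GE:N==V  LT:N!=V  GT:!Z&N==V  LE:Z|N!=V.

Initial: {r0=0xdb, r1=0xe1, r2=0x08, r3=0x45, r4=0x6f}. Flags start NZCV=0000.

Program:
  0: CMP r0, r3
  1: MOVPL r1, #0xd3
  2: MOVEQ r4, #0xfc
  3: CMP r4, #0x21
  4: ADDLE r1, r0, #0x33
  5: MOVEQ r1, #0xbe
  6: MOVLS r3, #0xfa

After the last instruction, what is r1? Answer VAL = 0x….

VAL = 0xe1

[0] flags=1010 → (cmp)
[1] flags=1010 PL?F → skip
[2] flags=1010 EQ?F → skip
[3] flags=0010 → (cmp)
[4] flags=0010 LE?F → skip
[5] flags=0010 EQ?F → skip
[6] flags=0010 LS?F → skip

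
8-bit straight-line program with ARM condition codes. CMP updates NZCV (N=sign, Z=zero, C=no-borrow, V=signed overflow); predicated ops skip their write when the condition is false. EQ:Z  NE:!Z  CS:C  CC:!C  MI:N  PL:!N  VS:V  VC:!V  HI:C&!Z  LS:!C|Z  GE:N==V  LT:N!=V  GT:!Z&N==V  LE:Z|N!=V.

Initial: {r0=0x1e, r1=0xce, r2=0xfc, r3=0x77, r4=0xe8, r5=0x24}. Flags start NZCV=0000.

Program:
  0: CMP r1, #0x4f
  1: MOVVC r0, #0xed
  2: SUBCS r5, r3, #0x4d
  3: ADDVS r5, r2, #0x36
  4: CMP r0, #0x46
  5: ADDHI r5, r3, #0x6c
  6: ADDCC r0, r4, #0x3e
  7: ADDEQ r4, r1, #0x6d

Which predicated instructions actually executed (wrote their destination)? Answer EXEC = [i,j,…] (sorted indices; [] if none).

EXEC = [2,3,6]

0: ✓ CMP  NZCV=0011
1: · MOVVC
2: ✓ SUBCS  r5←0x2a
3: ✓ ADDVS  r5←0x32
4: ✓ CMP  NZCV=1000
5: · ADDHI
6: ✓ ADDCC  r0←0x26
7: · ADDEQ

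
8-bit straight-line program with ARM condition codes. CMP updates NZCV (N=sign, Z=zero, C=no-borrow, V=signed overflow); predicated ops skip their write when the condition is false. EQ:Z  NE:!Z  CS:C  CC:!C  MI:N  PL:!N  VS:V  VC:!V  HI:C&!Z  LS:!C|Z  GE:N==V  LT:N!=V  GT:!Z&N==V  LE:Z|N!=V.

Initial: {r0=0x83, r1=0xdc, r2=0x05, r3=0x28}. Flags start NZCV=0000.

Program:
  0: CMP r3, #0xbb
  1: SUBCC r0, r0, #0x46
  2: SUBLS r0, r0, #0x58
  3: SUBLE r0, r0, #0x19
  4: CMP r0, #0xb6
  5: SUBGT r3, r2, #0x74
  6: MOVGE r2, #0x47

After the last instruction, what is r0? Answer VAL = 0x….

VAL = 0xe5

[0] flags=0000 → (cmp)
[1] flags=0000 CC?T → r0=0x3d
[2] flags=0000 LS?T → r0=0xe5
[3] flags=0000 LE?F → skip
[4] flags=0010 → (cmp)
[5] flags=0010 GT?T → r3=0x91
[6] flags=0010 GE?T → r2=0x47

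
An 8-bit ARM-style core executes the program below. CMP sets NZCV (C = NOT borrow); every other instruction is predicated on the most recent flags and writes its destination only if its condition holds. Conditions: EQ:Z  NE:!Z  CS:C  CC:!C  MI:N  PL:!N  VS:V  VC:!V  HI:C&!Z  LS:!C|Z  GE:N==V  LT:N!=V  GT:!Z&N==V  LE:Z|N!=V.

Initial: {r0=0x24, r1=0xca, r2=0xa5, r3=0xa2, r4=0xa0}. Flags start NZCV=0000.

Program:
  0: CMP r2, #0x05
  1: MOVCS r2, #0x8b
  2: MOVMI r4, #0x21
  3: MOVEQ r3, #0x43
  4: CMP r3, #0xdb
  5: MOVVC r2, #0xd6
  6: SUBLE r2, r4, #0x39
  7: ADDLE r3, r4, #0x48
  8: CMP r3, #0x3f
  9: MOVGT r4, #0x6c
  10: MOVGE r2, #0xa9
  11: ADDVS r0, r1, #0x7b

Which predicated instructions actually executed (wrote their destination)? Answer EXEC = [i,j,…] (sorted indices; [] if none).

0: ✓ CMP  NZCV=1010
1: ✓ MOVCS  r2←0x8b
2: ✓ MOVMI  r4←0x21
3: · MOVEQ
4: ✓ CMP  NZCV=1000
5: ✓ MOVVC  r2←0xd6
6: ✓ SUBLE  r2←0xe8
7: ✓ ADDLE  r3←0x69
8: ✓ CMP  NZCV=0010
9: ✓ MOVGT  r4←0x6c
10: ✓ MOVGE  r2←0xa9
11: · ADDVS

EXEC = [1,2,5,6,7,9,10]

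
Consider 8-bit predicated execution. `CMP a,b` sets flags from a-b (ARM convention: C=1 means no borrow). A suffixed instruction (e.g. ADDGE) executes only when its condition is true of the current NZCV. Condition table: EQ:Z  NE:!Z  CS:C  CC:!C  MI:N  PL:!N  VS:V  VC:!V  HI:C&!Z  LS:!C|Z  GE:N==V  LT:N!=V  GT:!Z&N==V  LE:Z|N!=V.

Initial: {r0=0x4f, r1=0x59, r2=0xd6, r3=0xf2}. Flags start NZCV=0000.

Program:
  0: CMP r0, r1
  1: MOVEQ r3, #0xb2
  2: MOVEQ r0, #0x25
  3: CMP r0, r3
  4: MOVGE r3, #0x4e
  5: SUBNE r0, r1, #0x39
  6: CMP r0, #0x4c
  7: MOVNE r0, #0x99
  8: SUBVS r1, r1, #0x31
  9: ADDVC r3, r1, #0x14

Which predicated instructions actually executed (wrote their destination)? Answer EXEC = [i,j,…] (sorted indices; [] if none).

[0] flags=1000 → (cmp)
[1] flags=1000 EQ?F → skip
[2] flags=1000 EQ?F → skip
[3] flags=0000 → (cmp)
[4] flags=0000 GE?T → r3=0x4e
[5] flags=0000 NE?T → r0=0x20
[6] flags=1000 → (cmp)
[7] flags=1000 NE?T → r0=0x99
[8] flags=1000 VS?F → skip
[9] flags=1000 VC?T → r3=0x6d

EXEC = [4,5,7,9]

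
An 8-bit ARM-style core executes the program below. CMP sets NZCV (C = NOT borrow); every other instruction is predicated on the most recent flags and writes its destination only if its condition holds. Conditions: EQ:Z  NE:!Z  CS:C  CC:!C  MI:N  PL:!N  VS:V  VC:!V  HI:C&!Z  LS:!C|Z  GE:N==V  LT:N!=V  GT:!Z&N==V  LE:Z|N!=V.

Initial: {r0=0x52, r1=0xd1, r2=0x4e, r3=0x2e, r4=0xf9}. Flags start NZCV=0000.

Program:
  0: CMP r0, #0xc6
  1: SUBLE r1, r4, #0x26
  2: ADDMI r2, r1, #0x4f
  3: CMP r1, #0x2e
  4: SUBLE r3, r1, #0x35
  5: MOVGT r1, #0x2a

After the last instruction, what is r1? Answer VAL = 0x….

VAL = 0xd1

[0] flags=1001 → (cmp)
[1] flags=1001 LE?F → skip
[2] flags=1001 MI?T → r2=0x20
[3] flags=1010 → (cmp)
[4] flags=1010 LE?T → r3=0x9c
[5] flags=1010 GT?F → skip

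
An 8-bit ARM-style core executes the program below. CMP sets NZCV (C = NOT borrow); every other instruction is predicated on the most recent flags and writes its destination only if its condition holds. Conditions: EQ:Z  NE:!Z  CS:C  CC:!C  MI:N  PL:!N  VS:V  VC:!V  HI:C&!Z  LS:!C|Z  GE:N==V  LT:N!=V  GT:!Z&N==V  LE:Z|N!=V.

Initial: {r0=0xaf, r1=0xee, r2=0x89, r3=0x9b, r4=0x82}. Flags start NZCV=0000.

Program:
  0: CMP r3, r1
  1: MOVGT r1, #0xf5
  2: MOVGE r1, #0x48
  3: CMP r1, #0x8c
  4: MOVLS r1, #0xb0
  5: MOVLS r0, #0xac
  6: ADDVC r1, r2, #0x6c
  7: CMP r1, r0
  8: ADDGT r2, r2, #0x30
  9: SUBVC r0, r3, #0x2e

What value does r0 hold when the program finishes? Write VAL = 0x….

0: ✓ CMP  NZCV=1000
1: · MOVGT
2: · MOVGE
3: ✓ CMP  NZCV=0010
4: · MOVLS
5: · MOVLS
6: ✓ ADDVC  r1←0xf5
7: ✓ CMP  NZCV=0010
8: ✓ ADDGT  r2←0xb9
9: ✓ SUBVC  r0←0x6d

VAL = 0x6d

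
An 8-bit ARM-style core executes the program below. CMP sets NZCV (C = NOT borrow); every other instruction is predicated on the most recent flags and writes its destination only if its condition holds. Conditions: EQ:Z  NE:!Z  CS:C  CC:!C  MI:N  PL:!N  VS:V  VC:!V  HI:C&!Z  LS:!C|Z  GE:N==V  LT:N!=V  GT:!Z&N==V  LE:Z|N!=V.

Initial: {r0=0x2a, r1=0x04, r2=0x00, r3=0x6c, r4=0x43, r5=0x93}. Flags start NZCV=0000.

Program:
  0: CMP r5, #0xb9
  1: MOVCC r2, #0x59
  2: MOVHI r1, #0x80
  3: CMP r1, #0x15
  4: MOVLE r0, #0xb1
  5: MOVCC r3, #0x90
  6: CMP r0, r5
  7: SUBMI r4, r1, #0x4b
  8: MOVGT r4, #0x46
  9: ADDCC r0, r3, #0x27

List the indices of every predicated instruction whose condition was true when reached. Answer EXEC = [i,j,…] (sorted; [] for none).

0: ✓ CMP  NZCV=1000
1: ✓ MOVCC  r2←0x59
2: · MOVHI
3: ✓ CMP  NZCV=1000
4: ✓ MOVLE  r0←0xb1
5: ✓ MOVCC  r3←0x90
6: ✓ CMP  NZCV=0010
7: · SUBMI
8: ✓ MOVGT  r4←0x46
9: · ADDCC

EXEC = [1,4,5,8]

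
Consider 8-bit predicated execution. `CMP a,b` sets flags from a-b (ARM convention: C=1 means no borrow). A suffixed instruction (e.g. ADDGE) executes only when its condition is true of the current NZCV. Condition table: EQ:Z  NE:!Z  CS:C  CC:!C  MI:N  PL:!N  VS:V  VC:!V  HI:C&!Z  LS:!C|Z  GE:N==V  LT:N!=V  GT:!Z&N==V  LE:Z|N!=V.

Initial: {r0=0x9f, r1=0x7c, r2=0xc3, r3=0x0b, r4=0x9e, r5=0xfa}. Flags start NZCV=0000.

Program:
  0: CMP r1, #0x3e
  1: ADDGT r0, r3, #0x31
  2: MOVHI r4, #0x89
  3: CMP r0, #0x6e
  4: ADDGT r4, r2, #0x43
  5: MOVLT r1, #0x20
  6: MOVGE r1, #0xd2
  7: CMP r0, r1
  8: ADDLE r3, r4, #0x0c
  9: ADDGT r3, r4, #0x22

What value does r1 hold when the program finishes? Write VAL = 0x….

[0] flags=0010 → (cmp)
[1] flags=0010 GT?T → r0=0x3c
[2] flags=0010 HI?T → r4=0x89
[3] flags=1000 → (cmp)
[4] flags=1000 GT?F → skip
[5] flags=1000 LT?T → r1=0x20
[6] flags=1000 GE?F → skip
[7] flags=0010 → (cmp)
[8] flags=0010 LE?F → skip
[9] flags=0010 GT?T → r3=0xab

VAL = 0x20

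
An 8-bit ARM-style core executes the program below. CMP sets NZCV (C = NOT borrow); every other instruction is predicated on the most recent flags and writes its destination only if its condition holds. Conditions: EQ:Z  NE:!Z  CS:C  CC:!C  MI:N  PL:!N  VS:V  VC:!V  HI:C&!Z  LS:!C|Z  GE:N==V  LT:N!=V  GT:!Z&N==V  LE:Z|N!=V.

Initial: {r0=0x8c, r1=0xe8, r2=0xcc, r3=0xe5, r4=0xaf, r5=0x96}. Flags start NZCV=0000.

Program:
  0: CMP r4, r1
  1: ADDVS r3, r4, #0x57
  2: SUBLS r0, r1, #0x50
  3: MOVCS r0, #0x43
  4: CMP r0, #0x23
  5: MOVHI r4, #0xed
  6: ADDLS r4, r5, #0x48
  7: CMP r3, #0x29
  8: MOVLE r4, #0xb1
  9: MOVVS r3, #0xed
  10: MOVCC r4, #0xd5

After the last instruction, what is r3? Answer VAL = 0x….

0: ✓ CMP  NZCV=1000
1: · ADDVS
2: ✓ SUBLS  r0←0x98
3: · MOVCS
4: ✓ CMP  NZCV=0011
5: ✓ MOVHI  r4←0xed
6: · ADDLS
7: ✓ CMP  NZCV=1010
8: ✓ MOVLE  r4←0xb1
9: · MOVVS
10: · MOVCC

VAL = 0xe5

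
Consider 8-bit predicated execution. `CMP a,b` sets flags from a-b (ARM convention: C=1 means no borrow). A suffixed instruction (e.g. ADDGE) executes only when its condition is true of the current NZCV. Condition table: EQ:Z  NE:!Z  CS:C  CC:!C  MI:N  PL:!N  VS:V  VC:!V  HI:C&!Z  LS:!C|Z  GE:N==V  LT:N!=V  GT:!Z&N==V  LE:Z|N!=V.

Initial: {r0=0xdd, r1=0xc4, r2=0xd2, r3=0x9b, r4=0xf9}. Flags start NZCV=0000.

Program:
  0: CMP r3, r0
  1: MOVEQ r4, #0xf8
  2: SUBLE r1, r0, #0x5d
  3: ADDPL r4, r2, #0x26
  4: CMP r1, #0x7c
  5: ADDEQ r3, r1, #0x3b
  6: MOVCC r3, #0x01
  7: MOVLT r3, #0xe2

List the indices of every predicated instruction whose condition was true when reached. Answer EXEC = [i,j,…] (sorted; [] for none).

EXEC = [2,7]

0: ✓ CMP  NZCV=1000
1: · MOVEQ
2: ✓ SUBLE  r1←0x80
3: · ADDPL
4: ✓ CMP  NZCV=0011
5: · ADDEQ
6: · MOVCC
7: ✓ MOVLT  r3←0xe2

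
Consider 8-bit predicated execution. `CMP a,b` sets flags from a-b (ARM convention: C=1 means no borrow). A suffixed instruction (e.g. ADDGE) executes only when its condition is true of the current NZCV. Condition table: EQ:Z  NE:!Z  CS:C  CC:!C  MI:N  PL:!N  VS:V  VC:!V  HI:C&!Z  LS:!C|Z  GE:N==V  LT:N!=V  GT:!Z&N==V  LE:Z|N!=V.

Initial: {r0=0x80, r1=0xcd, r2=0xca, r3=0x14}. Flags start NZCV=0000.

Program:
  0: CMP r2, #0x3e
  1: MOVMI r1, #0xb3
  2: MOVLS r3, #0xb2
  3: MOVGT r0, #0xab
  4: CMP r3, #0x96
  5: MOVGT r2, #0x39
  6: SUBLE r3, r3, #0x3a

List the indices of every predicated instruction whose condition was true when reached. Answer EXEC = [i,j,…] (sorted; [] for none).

EXEC = [1,5]

0: ✓ CMP  NZCV=1010
1: ✓ MOVMI  r1←0xb3
2: · MOVLS
3: · MOVGT
4: ✓ CMP  NZCV=0000
5: ✓ MOVGT  r2←0x39
6: · SUBLE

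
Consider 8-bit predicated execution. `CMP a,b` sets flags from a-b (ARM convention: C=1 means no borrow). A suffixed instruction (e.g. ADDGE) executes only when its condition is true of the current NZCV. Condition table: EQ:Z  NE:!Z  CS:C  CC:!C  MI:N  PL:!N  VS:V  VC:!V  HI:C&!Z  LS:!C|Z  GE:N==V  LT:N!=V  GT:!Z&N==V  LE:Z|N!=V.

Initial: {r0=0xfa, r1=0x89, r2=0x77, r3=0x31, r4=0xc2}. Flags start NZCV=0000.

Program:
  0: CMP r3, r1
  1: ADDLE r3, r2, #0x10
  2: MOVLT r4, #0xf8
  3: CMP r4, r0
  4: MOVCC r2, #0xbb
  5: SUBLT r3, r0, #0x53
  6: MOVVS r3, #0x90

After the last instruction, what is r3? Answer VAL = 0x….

[0] flags=1001 → (cmp)
[1] flags=1001 LE?F → skip
[2] flags=1001 LT?F → skip
[3] flags=1000 → (cmp)
[4] flags=1000 CC?T → r2=0xbb
[5] flags=1000 LT?T → r3=0xa7
[6] flags=1000 VS?F → skip

VAL = 0xa7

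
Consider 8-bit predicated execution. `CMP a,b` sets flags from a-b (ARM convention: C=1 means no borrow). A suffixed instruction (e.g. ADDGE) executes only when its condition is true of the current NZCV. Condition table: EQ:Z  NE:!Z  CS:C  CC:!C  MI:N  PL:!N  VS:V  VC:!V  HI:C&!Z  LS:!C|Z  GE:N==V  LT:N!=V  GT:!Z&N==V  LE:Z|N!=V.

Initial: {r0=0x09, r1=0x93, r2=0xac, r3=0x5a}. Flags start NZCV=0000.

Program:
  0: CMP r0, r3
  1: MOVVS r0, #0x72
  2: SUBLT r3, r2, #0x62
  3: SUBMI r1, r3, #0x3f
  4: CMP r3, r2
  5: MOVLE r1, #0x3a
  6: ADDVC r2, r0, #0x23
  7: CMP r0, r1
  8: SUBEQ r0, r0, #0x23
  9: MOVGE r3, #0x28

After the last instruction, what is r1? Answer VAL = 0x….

[0] flags=1000 → (cmp)
[1] flags=1000 VS?F → skip
[2] flags=1000 LT?T → r3=0x4a
[3] flags=1000 MI?T → r1=0x0b
[4] flags=1001 → (cmp)
[5] flags=1001 LE?F → skip
[6] flags=1001 VC?F → skip
[7] flags=1000 → (cmp)
[8] flags=1000 EQ?F → skip
[9] flags=1000 GE?F → skip

VAL = 0x0b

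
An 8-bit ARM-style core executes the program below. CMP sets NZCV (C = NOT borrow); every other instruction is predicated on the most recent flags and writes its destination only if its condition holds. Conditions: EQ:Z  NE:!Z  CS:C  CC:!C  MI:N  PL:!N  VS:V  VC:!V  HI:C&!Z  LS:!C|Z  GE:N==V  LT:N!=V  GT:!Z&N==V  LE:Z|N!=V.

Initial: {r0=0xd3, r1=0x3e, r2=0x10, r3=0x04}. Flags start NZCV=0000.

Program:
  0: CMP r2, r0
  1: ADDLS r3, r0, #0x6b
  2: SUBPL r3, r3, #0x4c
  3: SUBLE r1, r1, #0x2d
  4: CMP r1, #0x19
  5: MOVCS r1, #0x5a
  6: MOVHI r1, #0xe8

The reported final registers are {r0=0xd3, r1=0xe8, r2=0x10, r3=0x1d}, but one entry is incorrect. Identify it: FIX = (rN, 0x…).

FIX = (r3, 0xf2)

[0] flags=0000 → (cmp)
[1] flags=0000 LS?T → r3=0x3e
[2] flags=0000 PL?T → r3=0xf2
[3] flags=0000 LE?F → skip
[4] flags=0010 → (cmp)
[5] flags=0010 CS?T → r1=0x5a
[6] flags=0010 HI?T → r1=0xe8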